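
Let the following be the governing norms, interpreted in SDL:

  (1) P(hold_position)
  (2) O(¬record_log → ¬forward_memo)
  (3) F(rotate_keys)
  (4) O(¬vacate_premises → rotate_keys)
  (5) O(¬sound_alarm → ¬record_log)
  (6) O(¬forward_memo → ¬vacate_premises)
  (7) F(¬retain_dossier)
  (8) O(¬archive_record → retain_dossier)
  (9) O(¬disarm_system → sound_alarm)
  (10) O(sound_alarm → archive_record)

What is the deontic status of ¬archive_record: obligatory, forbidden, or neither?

Forbidden

Premise 3 is F(rotate_keys), i.e. O(¬rotate_keys).
The contrapositive of premise 4 (O(¬vacate_premises → rotate_keys)) is O(¬rotate_keys → vacate_premises), and O(¬rotate_keys) is already established, so O(vacate_premises).
The contrapositive of premise 6 (O(¬forward_memo → ¬vacate_premises)) is O(vacate_premises → forward_memo), and O(vacate_premises) is already established, so O(forward_memo).
The contrapositive of premise 2 (O(¬record_log → ¬forward_memo)) is O(forward_memo → record_log), and O(forward_memo) is already established, so O(record_log).
The contrapositive of premise 5 (O(¬sound_alarm → ¬record_log)) is O(record_log → sound_alarm), and O(record_log) is already established, so O(sound_alarm).
From O(sound_alarm) and premise 10, O(sound_alarm → archive_record), we obtain O(archive_record).
Premises 1, 7, 8, 9 do not contribute to this derivation.
Thus O(archive_record), which is F(¬archive_record): ¬archive_record is forbidden.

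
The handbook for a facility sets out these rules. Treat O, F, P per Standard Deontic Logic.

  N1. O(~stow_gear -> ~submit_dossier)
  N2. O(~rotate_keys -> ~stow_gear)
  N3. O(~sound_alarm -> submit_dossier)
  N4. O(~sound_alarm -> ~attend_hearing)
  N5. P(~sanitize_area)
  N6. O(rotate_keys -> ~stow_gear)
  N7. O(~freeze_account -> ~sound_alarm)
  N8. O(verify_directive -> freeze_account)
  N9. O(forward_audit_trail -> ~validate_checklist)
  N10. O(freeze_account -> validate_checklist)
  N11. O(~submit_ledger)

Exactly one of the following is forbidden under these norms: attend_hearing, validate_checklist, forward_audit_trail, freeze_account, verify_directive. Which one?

Premises 6 and 2 are O(rotate_keys -> ~stow_gear) and O(~rotate_keys -> ~stow_gear); every ideal world satisfies rotate_keys or ~rotate_keys, so in either case ~stow_gear holds — hence O(~stow_gear).
Premise 1 is O(~stow_gear -> ~submit_dossier); since O(~stow_gear), deontic closure gives O(~submit_dossier).
The contrapositive of premise 3 (O(~sound_alarm -> submit_dossier)) is O(~submit_dossier -> sound_alarm), and O(~submit_dossier) is already established, so O(sound_alarm).
The contrapositive of premise 7 (O(~freeze_account -> ~sound_alarm)) is O(sound_alarm -> freeze_account), and O(sound_alarm) is already established, so O(freeze_account).
With premise 10, O(freeze_account -> validate_checklist), the K-axiom yields O(validate_checklist).
Premise 9 is O(forward_audit_trail -> ~validate_checklist); contrapositively O(validate_checklist -> ~forward_audit_trail). Since O(validate_checklist) holds, K gives O(~forward_audit_trail).
So O(~forward_audit_trail) holds, i.e. forward_audit_trail is forbidden. None of the other listed options is forbidden under the premises.

forward_audit_trail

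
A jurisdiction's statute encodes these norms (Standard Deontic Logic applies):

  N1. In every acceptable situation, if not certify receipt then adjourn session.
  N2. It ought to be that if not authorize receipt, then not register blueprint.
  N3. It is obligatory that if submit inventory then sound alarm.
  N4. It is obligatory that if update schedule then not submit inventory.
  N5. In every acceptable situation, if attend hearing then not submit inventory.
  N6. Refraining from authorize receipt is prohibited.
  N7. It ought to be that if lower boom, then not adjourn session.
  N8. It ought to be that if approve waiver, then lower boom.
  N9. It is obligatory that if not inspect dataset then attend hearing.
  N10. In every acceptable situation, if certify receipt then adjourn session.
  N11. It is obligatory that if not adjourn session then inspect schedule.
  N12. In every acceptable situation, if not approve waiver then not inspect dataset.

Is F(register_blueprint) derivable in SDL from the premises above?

No

Premise 2 is O(¬authorize_receipt → ¬register_blueprint), but O(¬authorize_receipt) is not derivable from the premises, so it does not yield O(¬register_blueprint).
No other premise forces O(¬register_blueprint). An ideal world satisfying every premise can still have register_blueprint true, so F(register_blueprint) is not derivable.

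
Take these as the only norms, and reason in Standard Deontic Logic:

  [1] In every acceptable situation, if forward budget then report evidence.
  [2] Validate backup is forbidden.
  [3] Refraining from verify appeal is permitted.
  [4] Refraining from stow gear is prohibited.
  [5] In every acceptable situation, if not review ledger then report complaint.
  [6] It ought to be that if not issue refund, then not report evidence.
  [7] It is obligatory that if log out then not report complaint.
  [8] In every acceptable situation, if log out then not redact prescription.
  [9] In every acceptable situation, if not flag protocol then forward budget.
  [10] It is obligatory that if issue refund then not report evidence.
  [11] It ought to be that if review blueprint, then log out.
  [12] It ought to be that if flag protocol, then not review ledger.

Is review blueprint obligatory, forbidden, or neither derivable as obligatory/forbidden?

Forbidden

Premises 6 and 10 are O(¬issue_refund → ¬report_evidence) and O(issue_refund → ¬report_evidence); every ideal world satisfies ¬issue_refund or issue_refund, so in either case ¬report_evidence holds — hence O(¬report_evidence).
Premise 1, O(forward_budget → report_evidence), contraposes to O(¬report_evidence → ¬forward_budget); with O(¬report_evidence) we get O(¬forward_budget).
The contrapositive of premise 9 (O(¬flag_protocol → forward_budget)) is O(¬forward_budget → flag_protocol), and O(¬forward_budget) is already established, so O(flag_protocol).
From O(flag_protocol) and premise 12, O(flag_protocol → ¬review_ledger), we obtain O(¬review_ledger).
Premise 5 is O(¬review_ledger → report_complaint); since O(¬review_ledger), deontic closure gives O(report_complaint).
The contrapositive of premise 7 (O(log_out → ¬report_complaint)) is O(report_complaint → ¬log_out), and O(report_complaint) is already established, so O(¬log_out).
The contrapositive of premise 11 (O(review_blueprint → log_out)) is O(¬log_out → ¬review_blueprint), and O(¬log_out) is already established, so O(¬review_blueprint).
Premises 2, 3, 4, 8 do not contribute to this derivation.
Thus O(¬review_blueprint), which is F(review_blueprint): review_blueprint is forbidden.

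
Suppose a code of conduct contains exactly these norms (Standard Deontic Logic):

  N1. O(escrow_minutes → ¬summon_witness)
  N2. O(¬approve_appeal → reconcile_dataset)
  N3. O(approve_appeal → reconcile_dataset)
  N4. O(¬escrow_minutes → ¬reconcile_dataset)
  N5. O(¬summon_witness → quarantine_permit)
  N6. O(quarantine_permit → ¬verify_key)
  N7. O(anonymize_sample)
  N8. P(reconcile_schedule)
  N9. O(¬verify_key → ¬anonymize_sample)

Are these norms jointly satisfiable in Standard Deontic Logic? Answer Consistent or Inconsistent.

Inconsistent

Premises 3 and 2 cover both cases: O(approve_appeal → reconcile_dataset) and O(¬approve_appeal → reconcile_dataset). Since approve_appeal ∨ ¬approve_appeal is a tautology, O(reconcile_dataset) follows.
Premise 4, O(¬escrow_minutes → ¬reconcile_dataset), contraposes to O(reconcile_dataset → escrow_minutes); with O(reconcile_dataset) we get O(escrow_minutes).
Applying K to premise 1 (O(escrow_minutes → ¬summon_witness)) and O(escrow_minutes) yields O(¬summon_witness).
From O(¬summon_witness) and premise 5, O(¬summon_witness → quarantine_permit), we obtain O(quarantine_permit).
Applying K to premise 6 (O(quarantine_permit → ¬verify_key)) and O(quarantine_permit) yields O(¬verify_key).
From O(¬verify_key) and premise 9, O(¬verify_key → ¬anonymize_sample), we obtain O(¬anonymize_sample).
However, premise 7 gives O(anonymize_sample).
We now have both O(¬anonymize_sample) and O(anonymize_sample) — anonymize_sample is simultaneously obligatory and forbidden, violating the D-axiom.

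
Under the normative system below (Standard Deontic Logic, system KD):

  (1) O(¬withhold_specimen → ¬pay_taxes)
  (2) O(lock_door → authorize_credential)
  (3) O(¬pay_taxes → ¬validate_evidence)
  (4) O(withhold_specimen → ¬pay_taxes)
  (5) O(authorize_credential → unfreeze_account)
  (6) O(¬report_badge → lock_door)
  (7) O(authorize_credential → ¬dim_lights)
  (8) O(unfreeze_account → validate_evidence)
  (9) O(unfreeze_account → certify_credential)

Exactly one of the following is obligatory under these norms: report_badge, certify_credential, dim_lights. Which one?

By case analysis on withhold_specimen: premise 4 gives O(withhold_specimen → ¬pay_taxes) and premise 1 gives O(¬withhold_specimen → ¬pay_taxes), so O(¬pay_taxes) either way.
From O(¬pay_taxes) and premise 3, O(¬pay_taxes → ¬validate_evidence), we obtain O(¬validate_evidence).
Premise 8, O(unfreeze_account → validate_evidence), contraposes to O(¬validate_evidence → ¬unfreeze_account); with O(¬validate_evidence) we get O(¬unfreeze_account).
Premise 5, O(authorize_credential → unfreeze_account), contraposes to O(¬unfreeze_account → ¬authorize_credential); with O(¬unfreeze_account) we get O(¬authorize_credential).
Premise 2, O(lock_door → authorize_credential), contraposes to O(¬authorize_credential → ¬lock_door); with O(¬authorize_credential) we get O(¬lock_door).
Premise 6 is O(¬report_badge → lock_door); contrapositively O(¬lock_door → report_badge). Since O(¬lock_door) holds, K gives O(report_badge).
So O(report_badge) holds — report_badge is obligatory. None of the other listed options is made obligatory by any chain of premises.

report_badge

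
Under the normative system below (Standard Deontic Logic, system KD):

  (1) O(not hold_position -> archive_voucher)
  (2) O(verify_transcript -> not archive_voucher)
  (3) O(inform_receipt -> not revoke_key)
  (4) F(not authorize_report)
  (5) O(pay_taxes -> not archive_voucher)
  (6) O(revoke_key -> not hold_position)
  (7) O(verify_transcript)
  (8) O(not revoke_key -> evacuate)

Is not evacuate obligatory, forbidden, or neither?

Premise 7 states O(verify_transcript) outright.
With premise 2, O(verify_transcript -> not archive_voucher), the K-axiom yields O(not archive_voucher).
Premise 1 is O(not hold_position -> archive_voucher); contrapositively O(not archive_voucher -> hold_position). Since O(not archive_voucher) holds, K gives O(hold_position).
Premise 6 is O(revoke_key -> not hold_position); contrapositively O(hold_position -> not revoke_key). Since O(hold_position) holds, K gives O(not revoke_key).
From O(not revoke_key) and premise 8, O(not revoke_key -> evacuate), we obtain O(evacuate).
Premises 3, 4, 5 do not contribute to this derivation.
Thus O(evacuate), which is F(not evacuate): not evacuate is forbidden.

Forbidden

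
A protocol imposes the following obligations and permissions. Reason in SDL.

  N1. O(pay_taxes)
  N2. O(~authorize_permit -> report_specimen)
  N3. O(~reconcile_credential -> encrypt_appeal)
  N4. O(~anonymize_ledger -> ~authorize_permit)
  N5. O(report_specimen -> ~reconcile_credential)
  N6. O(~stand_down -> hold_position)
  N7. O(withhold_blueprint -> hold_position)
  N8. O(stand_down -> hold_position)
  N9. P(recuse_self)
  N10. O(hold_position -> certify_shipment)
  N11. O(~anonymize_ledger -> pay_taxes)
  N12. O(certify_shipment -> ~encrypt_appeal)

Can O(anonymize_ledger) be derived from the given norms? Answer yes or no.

Yes

Premises 6 and 8 cover both cases: O(~stand_down -> hold_position) and O(stand_down -> hold_position). Since ~stand_down ∨ stand_down is a tautology, O(hold_position) follows.
Applying K to premise 10 (O(hold_position -> certify_shipment)) and O(hold_position) yields O(certify_shipment).
Premise 12 is O(certify_shipment -> ~encrypt_appeal); since O(certify_shipment), deontic closure gives O(~encrypt_appeal).
Premise 3 is O(~reconcile_credential -> encrypt_appeal); contrapositively O(~encrypt_appeal -> reconcile_credential). Since O(~encrypt_appeal) holds, K gives O(reconcile_credential).
The contrapositive of premise 5 (O(report_specimen -> ~reconcile_credential)) is O(reconcile_credential -> ~report_specimen), and O(reconcile_credential) is already established, so O(~report_specimen).
Premise 2 is O(~authorize_permit -> report_specimen); contrapositively O(~report_specimen -> authorize_permit). Since O(~report_specimen) holds, K gives O(authorize_permit).
The contrapositive of premise 4 (O(~anonymize_ledger -> ~authorize_permit)) is O(authorize_permit -> anonymize_ledger), and O(authorize_permit) is already established, so O(anonymize_ledger).
Premises 1, 7, 9, 11 do not contribute to this derivation.
So O(anonymize_ledger) follows.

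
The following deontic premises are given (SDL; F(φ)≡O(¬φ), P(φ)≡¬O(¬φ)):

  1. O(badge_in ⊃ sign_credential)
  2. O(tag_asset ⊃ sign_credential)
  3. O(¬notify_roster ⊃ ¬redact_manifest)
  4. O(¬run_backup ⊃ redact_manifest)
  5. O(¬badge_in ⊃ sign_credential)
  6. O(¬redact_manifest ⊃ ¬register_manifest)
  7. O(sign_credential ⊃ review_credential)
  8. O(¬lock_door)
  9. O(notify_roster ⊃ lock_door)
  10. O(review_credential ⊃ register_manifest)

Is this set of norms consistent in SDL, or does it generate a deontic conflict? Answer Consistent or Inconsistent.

Inconsistent

Premises 5 and 1 cover both cases: O(¬badge_in ⊃ sign_credential) and O(badge_in ⊃ sign_credential). Since ¬badge_in ∨ badge_in is a tautology, O(sign_credential) follows.
From O(sign_credential) and premise 7, O(sign_credential ⊃ review_credential), we obtain O(review_credential).
Premise 10 is O(review_credential ⊃ register_manifest); since O(review_credential), deontic closure gives O(register_manifest).
The contrapositive of premise 6 (O(¬redact_manifest ⊃ ¬register_manifest)) is O(register_manifest ⊃ redact_manifest), and O(register_manifest) is already established, so O(redact_manifest).
The contrapositive of premise 3 (O(¬notify_roster ⊃ ¬redact_manifest)) is O(redact_manifest ⊃ notify_roster), and O(redact_manifest) is already established, so O(notify_roster).
With premise 9, O(notify_roster ⊃ lock_door), the K-axiom yields O(lock_door).
However, premise 8 gives O(¬lock_door).
We now have both O(lock_door) and O(¬lock_door) — lock_door is simultaneously obligatory and forbidden, violating the D-axiom.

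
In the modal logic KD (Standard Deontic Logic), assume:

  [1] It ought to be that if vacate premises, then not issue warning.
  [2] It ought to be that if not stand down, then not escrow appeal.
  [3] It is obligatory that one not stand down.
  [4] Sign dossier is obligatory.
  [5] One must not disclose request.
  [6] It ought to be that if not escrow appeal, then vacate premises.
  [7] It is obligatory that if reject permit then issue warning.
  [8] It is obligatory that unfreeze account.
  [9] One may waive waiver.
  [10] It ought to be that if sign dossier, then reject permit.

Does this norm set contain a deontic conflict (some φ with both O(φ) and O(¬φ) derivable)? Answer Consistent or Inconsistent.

Inconsistent

Premise 4 gives O(sign_dossier).
Applying K to premise 10 (O(sign_dossier → reject_permit)) and O(sign_dossier) yields O(reject_permit).
From O(reject_permit) and premise 7, O(reject_permit → issue_warning), we obtain O(issue_warning).
Premise 1 is O(vacate_premises → ¬issue_warning); contrapositively O(issue_warning → ¬vacate_premises). Since O(issue_warning) holds, K gives O(¬vacate_premises).
Premise 6 is O(¬escrow_appeal → vacate_premises); contrapositively O(¬vacate_premises → escrow_appeal). Since O(¬vacate_premises) holds, K gives O(escrow_appeal).
Premise 2 is O(¬stand_down → ¬escrow_appeal); contrapositively O(escrow_appeal → stand_down). Since O(escrow_appeal) holds, K gives O(stand_down).
However, premise 3 gives O(¬stand_down).
We now have both O(stand_down) and O(¬stand_down) — stand_down is simultaneously obligatory and forbidden, violating the D-axiom.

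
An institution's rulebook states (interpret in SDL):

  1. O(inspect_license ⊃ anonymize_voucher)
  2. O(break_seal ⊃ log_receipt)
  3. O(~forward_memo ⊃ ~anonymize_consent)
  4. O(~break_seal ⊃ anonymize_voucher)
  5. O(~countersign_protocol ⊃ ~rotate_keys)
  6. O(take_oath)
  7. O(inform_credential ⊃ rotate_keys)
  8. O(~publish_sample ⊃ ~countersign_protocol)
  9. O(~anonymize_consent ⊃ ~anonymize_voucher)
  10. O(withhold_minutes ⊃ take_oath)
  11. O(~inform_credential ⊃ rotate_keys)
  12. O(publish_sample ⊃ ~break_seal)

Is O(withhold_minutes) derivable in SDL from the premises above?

Premise 10 is O(withhold_minutes ⊃ take_oath); even if O(take_oath) held, inferring O(withhold_minutes) would be affirming the consequent — invalid.
No other premise forces O(withhold_minutes). An ideal world satisfying every premise can still have withhold_minutes false, so O(withhold_minutes) is not derivable.

No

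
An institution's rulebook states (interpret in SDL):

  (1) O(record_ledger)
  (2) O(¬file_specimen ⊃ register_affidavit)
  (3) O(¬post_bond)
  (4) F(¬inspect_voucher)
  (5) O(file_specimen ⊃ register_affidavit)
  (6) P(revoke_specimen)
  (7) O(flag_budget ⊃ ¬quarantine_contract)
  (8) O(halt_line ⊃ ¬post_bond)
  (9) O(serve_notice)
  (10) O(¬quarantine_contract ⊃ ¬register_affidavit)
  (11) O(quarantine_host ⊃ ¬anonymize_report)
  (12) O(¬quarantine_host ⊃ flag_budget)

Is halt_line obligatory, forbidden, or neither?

Neither

Premise 8 is O(halt_line ⊃ ¬post_bond); even if O(¬post_bond) held, inferring O(halt_line) would be affirming the consequent — invalid.
No premise or chain of K-axiom applications forces O(halt_line), and none forces O(¬halt_line). So halt_line is neither obligatory nor forbidden under these norms.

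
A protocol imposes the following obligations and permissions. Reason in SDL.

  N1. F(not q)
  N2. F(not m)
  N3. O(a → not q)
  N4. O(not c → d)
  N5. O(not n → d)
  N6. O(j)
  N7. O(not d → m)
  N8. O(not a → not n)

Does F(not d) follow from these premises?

Premise 1 is F(not q), i.e. O(q).
Premise 3, O(a → not q), contraposes to O(q → not a); with O(q) we get O(not a).
Premise 8 is O(not a → not n); since O(not a), deontic closure gives O(not n).
With premise 5, O(not n → d), the K-axiom yields O(d).
Premises 2, 4, 6, 7 do not contribute to this derivation.
So O(d) holds, i.e. F(not d). The claim follows.

Yes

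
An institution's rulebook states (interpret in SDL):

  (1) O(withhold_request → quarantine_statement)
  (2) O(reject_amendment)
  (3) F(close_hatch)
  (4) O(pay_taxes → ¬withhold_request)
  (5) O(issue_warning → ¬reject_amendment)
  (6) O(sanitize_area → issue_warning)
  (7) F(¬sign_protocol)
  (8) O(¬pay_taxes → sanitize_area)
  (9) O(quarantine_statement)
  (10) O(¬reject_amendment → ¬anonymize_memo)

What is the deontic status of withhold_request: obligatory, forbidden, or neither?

From premise 2 we have O(reject_amendment).
Premise 5, O(issue_warning → ¬reject_amendment), contraposes to O(reject_amendment → ¬issue_warning); with O(reject_amendment) we get O(¬issue_warning).
Premise 6, O(sanitize_area → issue_warning), contraposes to O(¬issue_warning → ¬sanitize_area); with O(¬issue_warning) we get O(¬sanitize_area).
Premise 8, O(¬pay_taxes → sanitize_area), contraposes to O(¬sanitize_area → pay_taxes); with O(¬sanitize_area) we get O(pay_taxes).
Applying K to premise 4 (O(pay_taxes → ¬withhold_request)) and O(pay_taxes) yields O(¬withhold_request).
Premises 1, 3, 7, 9, 10 do not contribute to this derivation.
Thus O(¬withhold_request), which is F(withhold_request): withhold_request is forbidden.

Forbidden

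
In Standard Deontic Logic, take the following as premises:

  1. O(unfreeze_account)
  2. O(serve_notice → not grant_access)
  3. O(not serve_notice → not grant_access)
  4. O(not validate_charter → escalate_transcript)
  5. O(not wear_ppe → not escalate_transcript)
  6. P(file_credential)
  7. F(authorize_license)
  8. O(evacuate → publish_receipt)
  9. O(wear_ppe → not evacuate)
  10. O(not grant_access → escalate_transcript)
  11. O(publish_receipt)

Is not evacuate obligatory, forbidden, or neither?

By case analysis on serve_notice: premise 2 gives O(serve_notice → not grant_access) and premise 3 gives O(not serve_notice → not grant_access), so O(not grant_access) either way.
Applying K to premise 10 (O(not grant_access → escalate_transcript)) and O(not grant_access) yields O(escalate_transcript).
Premise 5, O(not wear_ppe → not escalate_transcript), contraposes to O(escalate_transcript → wear_ppe); with O(escalate_transcript) we get O(wear_ppe).
Premise 9 is O(wear_ppe → not evacuate); since O(wear_ppe), deontic closure gives O(not evacuate).
Premises 1, 4, 6, 7, 8, 11 do not contribute to this derivation.
Hence not evacuate is obligatory.

Obligatory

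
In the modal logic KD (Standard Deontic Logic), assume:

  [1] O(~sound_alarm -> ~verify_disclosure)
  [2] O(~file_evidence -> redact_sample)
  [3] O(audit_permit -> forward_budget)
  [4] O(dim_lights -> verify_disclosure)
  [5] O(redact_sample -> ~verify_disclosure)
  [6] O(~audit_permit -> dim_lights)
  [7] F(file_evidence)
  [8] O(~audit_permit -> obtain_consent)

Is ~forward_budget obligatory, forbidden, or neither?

Forbidden

Premise 7 is F(file_evidence), i.e. O(~file_evidence).
From O(~file_evidence) and premise 2, O(~file_evidence -> redact_sample), we obtain O(redact_sample).
With premise 5, O(redact_sample -> ~verify_disclosure), the K-axiom yields O(~verify_disclosure).
Premise 4 is O(dim_lights -> verify_disclosure); contrapositively O(~verify_disclosure -> ~dim_lights). Since O(~verify_disclosure) holds, K gives O(~dim_lights).
The contrapositive of premise 6 (O(~audit_permit -> dim_lights)) is O(~dim_lights -> audit_permit), and O(~dim_lights) is already established, so O(audit_permit).
Premise 3 is O(audit_permit -> forward_budget); since O(audit_permit), deontic closure gives O(forward_budget).
Premises 1, 8 do not contribute to this derivation.
Thus O(forward_budget), which is F(~forward_budget): ~forward_budget is forbidden.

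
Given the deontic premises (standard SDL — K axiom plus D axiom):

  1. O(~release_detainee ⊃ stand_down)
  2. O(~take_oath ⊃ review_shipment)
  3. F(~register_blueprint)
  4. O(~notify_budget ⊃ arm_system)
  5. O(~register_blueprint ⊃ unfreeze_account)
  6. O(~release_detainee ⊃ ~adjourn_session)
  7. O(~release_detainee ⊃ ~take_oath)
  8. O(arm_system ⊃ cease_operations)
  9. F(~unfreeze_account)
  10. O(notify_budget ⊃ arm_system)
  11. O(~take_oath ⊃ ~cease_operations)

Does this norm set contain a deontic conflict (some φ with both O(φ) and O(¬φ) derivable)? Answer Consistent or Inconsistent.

Premise 5 is O(~register_blueprint ⊃ unfreeze_account); even if O(unfreeze_account) held, inferring O(~register_blueprint) would be affirming the consequent — invalid.
So O(~register_blueprint) is not derivable, and the apparent clash with O(register_blueprint) does not arise.
A world satisfying every obligation exists (e.g. adjourn_session=false, arm_system=true, cease_operations=true, notify_budget=false, register_blueprint=true, release_detainee=true, review_shipment=false, stand_down=false, take_oath=true, unfreeze_account=true); no atom is both obligatory and forbidden, so the set is consistent.

Consistent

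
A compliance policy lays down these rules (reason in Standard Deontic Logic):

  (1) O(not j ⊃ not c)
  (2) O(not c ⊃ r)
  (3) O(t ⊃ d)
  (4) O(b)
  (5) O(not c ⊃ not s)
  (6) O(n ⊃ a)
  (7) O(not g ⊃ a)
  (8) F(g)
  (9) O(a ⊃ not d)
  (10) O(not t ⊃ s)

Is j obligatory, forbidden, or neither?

Obligatory

Premise 8 is F(g), i.e. O(not g).
From O(not g) and premise 7, O(not g ⊃ a), we obtain O(a).
Applying K to premise 9 (O(a ⊃ not d)) and O(a) yields O(not d).
Premise 3, O(t ⊃ d), contraposes to O(not d ⊃ not t); with O(not d) we get O(not t).
From O(not t) and premise 10, O(not t ⊃ s), we obtain O(s).
Premise 5, O(not c ⊃ not s), contraposes to O(s ⊃ c); with O(s) we get O(c).
Premise 1 is O(not j ⊃ not c); contrapositively O(c ⊃ j). Since O(c) holds, K gives O(j).
Premises 2, 4, 6 do not contribute to this derivation.
Hence j is obligatory.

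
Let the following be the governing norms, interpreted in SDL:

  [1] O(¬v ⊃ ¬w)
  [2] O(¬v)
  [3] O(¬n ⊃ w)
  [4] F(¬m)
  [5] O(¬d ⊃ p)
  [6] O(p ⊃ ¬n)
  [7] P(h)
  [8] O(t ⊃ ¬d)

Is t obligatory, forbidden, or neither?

Premise 2 gives O(¬v).
From O(¬v) and premise 1, O(¬v ⊃ ¬w), we obtain O(¬w).
The contrapositive of premise 3 (O(¬n ⊃ w)) is O(¬w ⊃ n), and O(¬w) is already established, so O(n).
Premise 6 is O(p ⊃ ¬n); contrapositively O(n ⊃ ¬p). Since O(n) holds, K gives O(¬p).
Premise 5, O(¬d ⊃ p), contraposes to O(¬p ⊃ d); with O(¬p) we get O(d).
Premise 8, O(t ⊃ ¬d), contraposes to O(d ⊃ ¬t); with O(d) we get O(¬t).
Premises 4, 7 do not contribute to this derivation.
Thus O(¬t), which is F(t): t is forbidden.

Forbidden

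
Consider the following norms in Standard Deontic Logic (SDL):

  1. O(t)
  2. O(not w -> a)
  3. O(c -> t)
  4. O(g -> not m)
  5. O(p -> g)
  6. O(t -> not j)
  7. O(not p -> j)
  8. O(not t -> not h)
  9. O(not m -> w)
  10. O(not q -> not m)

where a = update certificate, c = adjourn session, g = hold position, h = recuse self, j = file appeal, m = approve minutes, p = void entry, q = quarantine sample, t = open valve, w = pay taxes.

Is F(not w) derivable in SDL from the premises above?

From premise 1 we have O(t).
From O(t) and premise 6, O(t -> not j), we obtain O(not j).
Premise 7 is O(not p -> j); contrapositively O(not j -> p). Since O(not j) holds, K gives O(p).
From O(p) and premise 5, O(p -> g), we obtain O(g).
Applying K to premise 4 (O(g -> not m)) and O(g) yields O(not m).
From O(not m) and premise 9, O(not m -> w), we obtain O(w).
Premises 2, 3, 8, 10 do not contribute to this derivation.
So O(w) holds, i.e. F(not w). The claim follows.

Yes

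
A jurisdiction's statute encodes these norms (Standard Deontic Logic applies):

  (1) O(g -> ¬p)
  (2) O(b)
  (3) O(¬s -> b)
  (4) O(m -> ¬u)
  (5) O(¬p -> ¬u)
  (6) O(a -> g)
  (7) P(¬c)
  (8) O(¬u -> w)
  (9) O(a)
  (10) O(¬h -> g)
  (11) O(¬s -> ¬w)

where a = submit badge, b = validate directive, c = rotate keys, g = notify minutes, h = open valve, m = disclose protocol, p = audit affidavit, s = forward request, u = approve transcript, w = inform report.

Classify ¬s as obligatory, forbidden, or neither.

Forbidden

Premise 9 states O(a) outright.
Applying K to premise 6 (O(a -> g)) and O(a) yields O(g).
From O(g) and premise 1, O(g -> ¬p), we obtain O(¬p).
Premise 5 is O(¬p -> ¬u); since O(¬p), deontic closure gives O(¬u).
From O(¬u) and premise 8, O(¬u -> w), we obtain O(w).
Premise 11, O(¬s -> ¬w), contraposes to O(w -> s); with O(w) we get O(s).
Premises 2, 3, 4, 7, 10 do not contribute to this derivation.
Thus O(s), which is F(¬s): ¬s is forbidden.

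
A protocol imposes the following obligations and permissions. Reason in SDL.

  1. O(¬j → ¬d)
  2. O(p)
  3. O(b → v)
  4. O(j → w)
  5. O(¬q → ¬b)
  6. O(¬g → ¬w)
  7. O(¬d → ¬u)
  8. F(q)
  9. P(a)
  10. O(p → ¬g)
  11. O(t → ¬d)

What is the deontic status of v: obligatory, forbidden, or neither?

Premise 3 is O(b → v), but O(b) is not derivable from the premises, so it does not yield O(v).
No premise or chain of K-axiom applications forces O(v), and none forces O(¬v). So v is neither obligatory nor forbidden under these norms.

Neither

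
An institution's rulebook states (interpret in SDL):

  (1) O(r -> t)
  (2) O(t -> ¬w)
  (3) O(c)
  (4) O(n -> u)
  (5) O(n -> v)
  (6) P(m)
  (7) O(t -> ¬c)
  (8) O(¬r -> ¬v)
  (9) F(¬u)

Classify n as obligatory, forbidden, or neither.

Premise 3 gives O(c).
The contrapositive of premise 7 (O(t -> ¬c)) is O(c -> ¬t), and O(c) is already established, so O(¬t).
The contrapositive of premise 1 (O(r -> t)) is O(¬t -> ¬r), and O(¬t) is already established, so O(¬r).
Premise 8 is O(¬r -> ¬v); since O(¬r), deontic closure gives O(¬v).
Premise 5 is O(n -> v); contrapositively O(¬v -> ¬n). Since O(¬v) holds, K gives O(¬n).
Premises 2, 4, 6, 9 do not contribute to this derivation.
Thus O(¬n), which is F(n): n is forbidden.

Forbidden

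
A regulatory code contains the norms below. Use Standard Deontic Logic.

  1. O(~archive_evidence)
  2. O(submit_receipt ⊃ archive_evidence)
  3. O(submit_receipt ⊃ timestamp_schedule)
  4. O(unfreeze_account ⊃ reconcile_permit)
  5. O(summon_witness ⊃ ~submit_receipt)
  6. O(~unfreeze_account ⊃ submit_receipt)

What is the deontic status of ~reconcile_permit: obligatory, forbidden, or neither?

Premise 1 states O(~archive_evidence) outright.
Premise 2, O(submit_receipt ⊃ archive_evidence), contraposes to O(~archive_evidence ⊃ ~submit_receipt); with O(~archive_evidence) we get O(~submit_receipt).
The contrapositive of premise 6 (O(~unfreeze_account ⊃ submit_receipt)) is O(~submit_receipt ⊃ unfreeze_account), and O(~submit_receipt) is already established, so O(unfreeze_account).
Premise 4 is O(unfreeze_account ⊃ reconcile_permit); since O(unfreeze_account), deontic closure gives O(reconcile_permit).
Premises 3, 5 do not contribute to this derivation.
Thus O(reconcile_permit), which is F(~reconcile_permit): ~reconcile_permit is forbidden.

Forbidden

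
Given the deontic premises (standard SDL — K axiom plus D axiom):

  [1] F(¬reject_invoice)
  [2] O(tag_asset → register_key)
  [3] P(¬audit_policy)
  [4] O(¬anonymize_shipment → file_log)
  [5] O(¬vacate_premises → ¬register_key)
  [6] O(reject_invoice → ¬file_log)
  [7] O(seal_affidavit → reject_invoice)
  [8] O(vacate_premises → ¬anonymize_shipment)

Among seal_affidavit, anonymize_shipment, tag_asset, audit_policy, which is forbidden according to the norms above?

Premise 1 is F(¬reject_invoice), i.e. O(reject_invoice).
Applying K to premise 6 (O(reject_invoice → ¬file_log)) and O(reject_invoice) yields O(¬file_log).
Premise 4, O(¬anonymize_shipment → file_log), contraposes to O(¬file_log → anonymize_shipment); with O(¬file_log) we get O(anonymize_shipment).
Premise 8, O(vacate_premises → ¬anonymize_shipment), contraposes to O(anonymize_shipment → ¬vacate_premises); with O(anonymize_shipment) we get O(¬vacate_premises).
With premise 5, O(¬vacate_premises → ¬register_key), the K-axiom yields O(¬register_key).
Premise 2, O(tag_asset → register_key), contraposes to O(¬register_key → ¬tag_asset); with O(¬register_key) we get O(¬tag_asset).
So O(¬tag_asset) holds, i.e. tag_asset is forbidden. None of the other listed options is forbidden under the premises.

tag_asset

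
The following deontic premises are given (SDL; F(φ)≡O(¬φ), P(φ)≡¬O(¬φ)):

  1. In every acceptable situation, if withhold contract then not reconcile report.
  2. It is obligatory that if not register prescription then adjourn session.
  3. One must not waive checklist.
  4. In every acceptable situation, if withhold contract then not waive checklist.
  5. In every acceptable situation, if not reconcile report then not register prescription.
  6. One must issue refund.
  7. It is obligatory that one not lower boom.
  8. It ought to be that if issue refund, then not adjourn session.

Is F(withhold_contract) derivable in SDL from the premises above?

Yes

Premise 6 states O(issue_refund) outright.
With premise 8, O(issue_refund → ¬adjourn_session), the K-axiom yields O(¬adjourn_session).
Premise 2, O(¬register_prescription → adjourn_session), contraposes to O(¬adjourn_session → register_prescription); with O(¬adjourn_session) we get O(register_prescription).
Premise 5, O(¬reconcile_report → ¬register_prescription), contraposes to O(register_prescription → reconcile_report); with O(register_prescription) we get O(reconcile_report).
Premise 1, O(withhold_contract → ¬reconcile_report), contraposes to O(reconcile_report → ¬withhold_contract); with O(reconcile_report) we get O(¬withhold_contract).
Premises 3, 4, 7 do not contribute to this derivation.
So O(¬withhold_contract) holds, i.e. F(withhold_contract). The claim follows.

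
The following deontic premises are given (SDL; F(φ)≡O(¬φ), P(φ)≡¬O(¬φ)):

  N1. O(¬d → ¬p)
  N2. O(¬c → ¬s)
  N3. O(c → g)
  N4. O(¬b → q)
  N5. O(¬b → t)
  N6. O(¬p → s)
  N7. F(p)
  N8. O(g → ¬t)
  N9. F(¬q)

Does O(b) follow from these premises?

Yes

Premise 7, F(p), is equivalent to O(¬p).
From O(¬p) and premise 6, O(¬p → s), we obtain O(s).
The contrapositive of premise 2 (O(¬c → ¬s)) is O(s → c), and O(s) is already established, so O(c).
Applying K to premise 3 (O(c → g)) and O(c) yields O(g).
Premise 8 is O(g → ¬t); since O(g), deontic closure gives O(¬t).
Premise 5, O(¬b → t), contraposes to O(¬t → b); with O(¬t) we get O(b).
Premises 1, 4, 9 do not contribute to this derivation.
So O(b) follows.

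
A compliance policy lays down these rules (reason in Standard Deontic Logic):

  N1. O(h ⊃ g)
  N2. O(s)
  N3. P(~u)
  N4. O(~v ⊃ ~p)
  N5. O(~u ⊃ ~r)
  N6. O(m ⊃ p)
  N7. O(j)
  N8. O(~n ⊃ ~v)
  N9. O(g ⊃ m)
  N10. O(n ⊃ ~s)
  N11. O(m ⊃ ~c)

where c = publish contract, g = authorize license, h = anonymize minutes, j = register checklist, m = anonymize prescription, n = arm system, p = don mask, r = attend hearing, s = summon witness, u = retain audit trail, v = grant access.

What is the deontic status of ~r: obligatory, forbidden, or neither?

Neither

Premise 5 is O(~u ⊃ ~r), but O(~u) is not derivable from the premises (the permission P(~u) asserts only ~O(u), not O(~u)), so it does not yield O(~r).
No premise or chain of K-axiom applications forces O(~r), and none forces O(r). So ~r is neither obligatory nor forbidden under these norms.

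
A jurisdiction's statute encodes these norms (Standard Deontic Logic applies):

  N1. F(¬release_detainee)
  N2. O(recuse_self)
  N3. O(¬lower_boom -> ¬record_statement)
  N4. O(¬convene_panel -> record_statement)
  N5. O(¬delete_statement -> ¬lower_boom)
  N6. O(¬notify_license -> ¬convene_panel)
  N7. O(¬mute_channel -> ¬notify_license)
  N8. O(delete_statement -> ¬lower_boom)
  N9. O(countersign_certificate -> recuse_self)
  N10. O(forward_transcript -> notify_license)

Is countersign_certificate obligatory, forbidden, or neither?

Premise 9 is O(countersign_certificate -> recuse_self); even if O(recuse_self) held, inferring O(countersign_certificate) would be affirming the consequent — invalid.
No premise or chain of K-axiom applications forces O(countersign_certificate), and none forces O(¬countersign_certificate). So countersign_certificate is neither obligatory nor forbidden under these norms.

Neither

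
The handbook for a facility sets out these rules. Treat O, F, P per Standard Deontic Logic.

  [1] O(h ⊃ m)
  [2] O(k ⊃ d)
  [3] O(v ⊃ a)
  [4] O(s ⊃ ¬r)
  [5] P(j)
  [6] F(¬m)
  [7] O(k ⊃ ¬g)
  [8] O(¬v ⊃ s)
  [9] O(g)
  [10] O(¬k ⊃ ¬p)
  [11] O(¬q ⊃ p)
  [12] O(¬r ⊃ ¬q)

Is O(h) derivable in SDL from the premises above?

Premise 1 is O(h ⊃ m); even if O(m) held, inferring O(h) would be affirming the consequent — invalid.
No other premise forces O(h). An ideal world satisfying every premise can still have h false, so O(h) is not derivable.

No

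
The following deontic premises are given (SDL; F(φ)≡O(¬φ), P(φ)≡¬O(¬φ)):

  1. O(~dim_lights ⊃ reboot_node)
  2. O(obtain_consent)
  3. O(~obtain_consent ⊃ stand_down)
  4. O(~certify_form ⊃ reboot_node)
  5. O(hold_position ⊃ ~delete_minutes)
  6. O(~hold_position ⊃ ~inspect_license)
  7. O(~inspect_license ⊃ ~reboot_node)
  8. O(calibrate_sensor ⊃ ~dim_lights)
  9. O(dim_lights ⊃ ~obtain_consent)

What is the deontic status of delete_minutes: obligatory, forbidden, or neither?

Premise 2 gives O(obtain_consent).
Premise 9, O(dim_lights ⊃ ~obtain_consent), contraposes to O(obtain_consent ⊃ ~dim_lights); with O(obtain_consent) we get O(~dim_lights).
From O(~dim_lights) and premise 1, O(~dim_lights ⊃ reboot_node), we obtain O(reboot_node).
Premise 7 is O(~inspect_license ⊃ ~reboot_node); contrapositively O(reboot_node ⊃ inspect_license). Since O(reboot_node) holds, K gives O(inspect_license).
Premise 6 is O(~hold_position ⊃ ~inspect_license); contrapositively O(inspect_license ⊃ hold_position). Since O(inspect_license) holds, K gives O(hold_position).
Premise 5 is O(hold_position ⊃ ~delete_minutes); since O(hold_position), deontic closure gives O(~delete_minutes).
Premises 3, 4, 8 do not contribute to this derivation.
Thus O(~delete_minutes), which is F(delete_minutes): delete_minutes is forbidden.

Forbidden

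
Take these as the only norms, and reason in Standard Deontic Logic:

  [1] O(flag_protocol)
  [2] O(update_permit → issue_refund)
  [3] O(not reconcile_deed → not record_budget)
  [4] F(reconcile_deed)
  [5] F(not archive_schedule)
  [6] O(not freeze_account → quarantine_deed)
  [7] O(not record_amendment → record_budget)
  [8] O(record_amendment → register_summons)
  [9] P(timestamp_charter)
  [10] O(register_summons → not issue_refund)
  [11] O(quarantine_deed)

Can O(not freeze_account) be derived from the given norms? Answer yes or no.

Premise 6 is O(not freeze_account → quarantine_deed); even if O(quarantine_deed) held, inferring O(not freeze_account) would be affirming the consequent — invalid.
No other premise forces O(not freeze_account). An ideal world satisfying every premise can still have not freeze_account false, so O(not freeze_account) is not derivable.

No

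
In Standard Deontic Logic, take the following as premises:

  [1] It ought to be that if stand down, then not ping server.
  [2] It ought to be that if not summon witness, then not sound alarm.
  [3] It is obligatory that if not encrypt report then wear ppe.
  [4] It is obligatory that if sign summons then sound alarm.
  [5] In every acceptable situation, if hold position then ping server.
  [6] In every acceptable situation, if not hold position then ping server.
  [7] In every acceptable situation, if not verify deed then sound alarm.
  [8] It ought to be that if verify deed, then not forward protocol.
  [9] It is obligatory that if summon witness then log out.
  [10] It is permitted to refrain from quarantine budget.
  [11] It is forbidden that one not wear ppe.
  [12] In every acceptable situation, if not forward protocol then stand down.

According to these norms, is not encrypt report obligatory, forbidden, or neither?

Premise 3 is O(¬encrypt_report → wear_ppe); even if O(wear_ppe) held, inferring O(¬encrypt_report) would be affirming the consequent — invalid.
No premise or chain of K-axiom applications forces O(¬encrypt_report), and none forces O(encrypt_report). So ¬encrypt_report is neither obligatory nor forbidden under these norms.

Neither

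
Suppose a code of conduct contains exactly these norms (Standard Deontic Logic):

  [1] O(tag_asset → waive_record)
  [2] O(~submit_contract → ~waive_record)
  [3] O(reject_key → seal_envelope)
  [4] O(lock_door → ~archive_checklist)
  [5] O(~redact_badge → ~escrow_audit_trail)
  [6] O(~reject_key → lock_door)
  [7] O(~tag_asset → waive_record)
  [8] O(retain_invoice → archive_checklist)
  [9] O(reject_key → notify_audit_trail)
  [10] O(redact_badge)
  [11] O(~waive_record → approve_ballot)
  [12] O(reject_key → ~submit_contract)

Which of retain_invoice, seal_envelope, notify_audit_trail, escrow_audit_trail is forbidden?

retain_invoice

By case analysis on ~tag_asset: premise 7 gives O(~tag_asset → waive_record) and premise 1 gives O(tag_asset → waive_record), so O(waive_record) either way.
Premise 2, O(~submit_contract → ~waive_record), contraposes to O(waive_record → submit_contract); with O(waive_record) we get O(submit_contract).
Premise 12 is O(reject_key → ~submit_contract); contrapositively O(submit_contract → ~reject_key). Since O(submit_contract) holds, K gives O(~reject_key).
Applying K to premise 6 (O(~reject_key → lock_door)) and O(~reject_key) yields O(lock_door).
Premise 4 is O(lock_door → ~archive_checklist); since O(lock_door), deontic closure gives O(~archive_checklist).
Premise 8, O(retain_invoice → archive_checklist), contraposes to O(~archive_checklist → ~retain_invoice); with O(~archive_checklist) we get O(~retain_invoice).
So O(~retain_invoice) holds, i.e. retain_invoice is forbidden. None of the other listed options is forbidden under the premises.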